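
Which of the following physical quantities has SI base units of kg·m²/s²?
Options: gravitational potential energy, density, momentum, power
Checking the SI base units of each option:
  gravitational potential energy (U = -GMm/r): kg·m²/s²  ✓ matches
  density (ρ = m/V): kg/m³  ✗
  momentum (p = mv): kg·m/s  ✗
  power (P = W/t): kg·m²/s³  ✗

Only gravitational potential energy has units kg·m²/s².

Answer: gravitational potential energy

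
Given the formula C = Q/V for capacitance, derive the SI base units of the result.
Units of each symbol in C = Q/V:
  Q (charge, in coulombs): s·A
  V (voltage, in volts): kg·m²/(s³·A)  → in the denominator, contributes s³·A/(kg·m²)

Multiplying the contributions: [s·A] · [s³·A/(kg·m²)]
Adding exponents of each base unit: kg: -1, m: -2, s: 4, A: 2
SI base units of capacitance: s⁴·A²/(kg·m²)

Answer: s⁴·A²/(kg·m²)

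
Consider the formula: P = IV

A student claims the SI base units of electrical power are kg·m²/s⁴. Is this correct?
Units of each symbol in P = IV:
  I (current): A
  V (voltage, in volts): kg·m²/(s³·A)

Multiplying the contributions: [A] · [kg·m²/(s³·A)]
Adding exponents of each base unit: kg: 1, m: 2, s: -3
SI base units of electrical power: kg·m²/s³

The claimed units kg·m²/s⁴ (exponents kg: 1, m: 2, s: -4) do not match the derived units kg·m²/s³ (exponents kg: 1, m: 2, s: -3), so the claim is incorrect.

Answer: No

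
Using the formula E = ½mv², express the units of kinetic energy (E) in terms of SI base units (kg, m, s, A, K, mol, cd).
Units of each symbol in E = ½mv²:
  m (mass): kg
  v (speed): m/s  → to the power 2, contributes m²/s²
  The factor ½ is dimensionless.

Multiplying the contributions: [kg] · [m²/s²]
Adding exponents of each base unit: kg: 1, m: 2, s: -2
SI base units of kinetic energy: kg·m²/s²

Answer: kg·m²/s²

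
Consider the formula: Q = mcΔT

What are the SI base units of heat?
Units of each symbol in Q = mcΔT:
  m (mass): kg
  c (specific heat capacity, in J/(kg·K)): m²/(s²·K)
  ΔT (temperature change): K

Multiplying the contributions: [kg] · [m²/(s²·K)] · [K]
Adding exponents of each base unit: kg: 1, m: 2, s: -2
SI base units of heat: kg·m²/s²

Answer: kg·m²/s²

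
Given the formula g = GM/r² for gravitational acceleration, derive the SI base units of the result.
Units of each symbol in g = GM/r²:
  G (gravitational constant): m³/(kg·s²)
  M (mass): kg
  r (distance): m  → to the power 2 in the denominator, contributes 1/m²

Multiplying the contributions: [m³/(kg·s²)] · [kg] · [1/m²]
Adding exponents of each base unit: m: 1, s: -2
SI base units of gravitational acceleration: m/s²

Answer: m/s²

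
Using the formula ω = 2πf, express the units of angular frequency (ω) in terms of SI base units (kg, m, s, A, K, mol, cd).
Units of each symbol in ω = 2πf:
  f (frequency): 1/s
  The factor 2π is dimensionless.

Multiplying the contributions: [1/s]
Adding exponents of each base unit: s: -1
SI base units of angular frequency: 1/s

Answer: 1/s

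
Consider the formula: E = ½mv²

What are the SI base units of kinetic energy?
Units of each symbol in E = ½mv²:
  m (mass): kg
  v (speed): m/s  → to the power 2, contributes m²/s²
  The factor ½ is dimensionless.

Multiplying the contributions: [kg] · [m²/s²]
Adding exponents of each base unit: kg: 1, m: 2, s: -2
SI base units of kinetic energy: kg·m²/s²

Answer: kg·m²/s²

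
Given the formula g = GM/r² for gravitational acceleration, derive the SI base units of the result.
Units of each symbol in g = GM/r²:
  G (gravitational constant): m³/(kg·s²)
  M (mass): kg
  r (distance): m  → to the power 2 in the denominator, contributes 1/m²

Multiplying the contributions: [m³/(kg·s²)] · [kg] · [1/m²]
Adding exponents of each base unit: m: 1, s: -2
SI base units of gravitational acceleration: m/s²

Answer: m/s²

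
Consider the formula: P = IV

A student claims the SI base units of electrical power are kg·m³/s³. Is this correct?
Units of each symbol in P = IV:
  I (current): A
  V (voltage, in volts): kg·m²/(s³·A)

Multiplying the contributions: [A] · [kg·m²/(s³·A)]
Adding exponents of each base unit: kg: 1, m: 2, s: -3
SI base units of electrical power: kg·m²/s³

The claimed units kg·m³/s³ (exponents kg: 1, m: 3, s: -3) do not match the derived units kg·m²/s³ (exponents kg: 1, m: 2, s: -3), so the claim is incorrect.

Answer: No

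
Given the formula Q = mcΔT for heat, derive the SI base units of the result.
Units of each symbol in Q = mcΔT:
  m (mass): kg
  c (specific heat capacity, in J/(kg·K)): m²/(s²·K)
  ΔT (temperature change): K

Multiplying the contributions: [kg] · [m²/(s²·K)] · [K]
Adding exponents of each base unit: kg: 1, m: 2, s: -2
SI base units of heat: kg·m²/s²

Answer: kg·m²/s²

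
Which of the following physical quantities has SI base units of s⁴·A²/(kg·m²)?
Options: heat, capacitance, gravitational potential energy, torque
Checking the SI base units of each option:
  heat (Q = mcΔT): kg·m²/s²  ✗
  capacitance (C = Q/V): s⁴·A²/(kg·m²)  ✓ matches
  gravitational potential energy (U = -GMm/r): kg·m²/s²  ✗
  torque (τ = Fr): kg·m²/s²  ✗

Only capacitance has units s⁴·A²/(kg·m²).

Answer: capacitance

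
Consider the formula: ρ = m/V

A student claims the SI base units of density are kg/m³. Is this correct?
Units of each symbol in ρ = m/V:
  m (mass): kg
  V (volume): m³  → in the denominator, contributes 1/m³

Multiplying the contributions: [kg] · [1/m³]
Adding exponents of each base unit: kg: 1, m: -3
SI base units of density: kg/m³

The claimed units kg/m³ match the derived units, so the claim is correct.

Answer: Yes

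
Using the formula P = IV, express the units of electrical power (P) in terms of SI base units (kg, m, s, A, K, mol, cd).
Units of each symbol in P = IV:
  I (current): A
  V (voltage, in volts): kg·m²/(s³·A)

Multiplying the contributions: [A] · [kg·m²/(s³·A)]
Adding exponents of each base unit: kg: 1, m: 2, s: -3
SI base units of electrical power: kg·m²/s³

Answer: kg·m²/s³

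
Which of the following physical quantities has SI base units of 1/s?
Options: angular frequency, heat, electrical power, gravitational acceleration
Checking the SI base units of each option:
  angular frequency (ω = 2πf): 1/s  ✓ matches
  heat (Q = mcΔT): kg·m²/s²  ✗
  electrical power (P = IV): kg·m²/s³  ✗
  gravitational acceleration (g = GM/r²): m/s²  ✗

Only angular frequency has units 1/s.

Answer: angular frequency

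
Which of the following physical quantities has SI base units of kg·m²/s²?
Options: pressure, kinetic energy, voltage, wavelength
Checking the SI base units of each option:
  pressure (P = F/A): kg/(m·s²)  ✗
  kinetic energy (E = ½mv²): kg·m²/s²  ✓ matches
  voltage (V = IR): kg·m²/(s³·A)  ✗
  wavelength (λ = v/f): m  ✗

Only kinetic energy has units kg·m²/s².

Answer: kinetic energy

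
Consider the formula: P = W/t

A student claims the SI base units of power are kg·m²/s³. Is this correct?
Units of each symbol in P = W/t:
  W (work): kg·m²/s²
  t (time): s  → in the denominator, contributes 1/s

Multiplying the contributions: [kg·m²/s²] · [1/s]
Adding exponents of each base unit: kg: 1, m: 2, s: -3
SI base units of power: kg·m²/s³

The claimed units kg·m²/s³ match the derived units, so the claim is correct.

Answer: Yes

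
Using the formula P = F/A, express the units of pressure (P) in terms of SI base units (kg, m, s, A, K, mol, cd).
Units of each symbol in P = F/A:
  F (force): kg·m/s²
  A (area): m²  → in the denominator, contributes 1/m²

Multiplying the contributions: [kg·m/s²] · [1/m²]
Adding exponents of each base unit: kg: 1, m: -1, s: -2
SI base units of pressure: kg/(m·s²)

Answer: kg/(m·s²)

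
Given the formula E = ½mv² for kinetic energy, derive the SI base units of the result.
Units of each symbol in E = ½mv²:
  m (mass): kg
  v (speed): m/s  → to the power 2, contributes m²/s²
  The factor ½ is dimensionless.

Multiplying the contributions: [kg] · [m²/s²]
Adding exponents of each base unit: kg: 1, m: 2, s: -2
SI base units of kinetic energy: kg·m²/s²

Answer: kg·m²/s²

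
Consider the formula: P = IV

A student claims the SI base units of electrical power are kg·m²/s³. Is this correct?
Units of each symbol in P = IV:
  I (current): A
  V (voltage, in volts): kg·m²/(s³·A)

Multiplying the contributions: [A] · [kg·m²/(s³·A)]
Adding exponents of each base unit: kg: 1, m: 2, s: -3
SI base units of electrical power: kg·m²/s³

The claimed units kg·m²/s³ match the derived units, so the claim is correct.

Answer: Yes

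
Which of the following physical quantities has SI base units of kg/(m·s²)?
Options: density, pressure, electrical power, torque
Checking the SI base units of each option:
  density (ρ = m/V): kg/m³  ✗
  pressure (P = F/A): kg/(m·s²)  ✓ matches
  electrical power (P = IV): kg·m²/s³  ✗
  torque (τ = Fr): kg·m²/s²  ✗

Only pressure has units kg/(m·s²).

Answer: pressure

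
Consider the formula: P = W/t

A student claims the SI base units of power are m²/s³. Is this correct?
Units of each symbol in P = W/t:
  W (work): kg·m²/s²
  t (time): s  → in the denominator, contributes 1/s

Multiplying the contributions: [kg·m²/s²] · [1/s]
Adding exponents of each base unit: kg: 1, m: 2, s: -3
SI base units of power: kg·m²/s³

The claimed units m²/s³ (exponents m: 2, s: -3) do not match the derived units kg·m²/s³ (exponents kg: 1, m: 2, s: -3), so the claim is incorrect.

Answer: No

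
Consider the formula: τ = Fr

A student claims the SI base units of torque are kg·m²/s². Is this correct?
Units of each symbol in τ = Fr:
  F (force): kg·m/s²
  r (lever arm): m

Multiplying the contributions: [kg·m/s²] · [m]
Adding exponents of each base unit: kg: 1, m: 2, s: -2
SI base units of torque: kg·m²/s²

The claimed units kg·m²/s² match the derived units, so the claim is correct.

Answer: Yes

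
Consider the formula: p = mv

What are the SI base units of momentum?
Units of each symbol in p = mv:
  m (mass): kg
  v (velocity): m/s

Multiplying the contributions: [kg] · [m/s]
Adding exponents of each base unit: kg: 1, m: 1, s: -1
SI base units of momentum: kg·m/s

Answer: kg·m/s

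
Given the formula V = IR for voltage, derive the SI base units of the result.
Units of each symbol in V = IR:
  I (current): A
  R (resistance, in ohms): kg·m²/(s³·A²)

Multiplying the contributions: [A] · [kg·m²/(s³·A²)]
Adding exponents of each base unit: kg: 1, m: 2, s: -3, A: -1
SI base units of voltage: kg·m²/(s³·A)

Answer: kg·m²/(s³·A)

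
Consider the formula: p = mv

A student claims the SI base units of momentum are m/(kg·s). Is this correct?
Units of each symbol in p = mv:
  m (mass): kg
  v (velocity): m/s

Multiplying the contributions: [kg] · [m/s]
Adding exponents of each base unit: kg: 1, m: 1, s: -1
SI base units of momentum: kg·m/s

The claimed units m/(kg·s) (exponents kg: -1, m: 1, s: -1) do not match the derived units kg·m/s (exponents kg: 1, m: 1, s: -1), so the claim is incorrect.

Answer: No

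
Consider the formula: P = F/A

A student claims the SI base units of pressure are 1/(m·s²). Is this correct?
Units of each symbol in P = F/A:
  F (force): kg·m/s²
  A (area): m²  → in the denominator, contributes 1/m²

Multiplying the contributions: [kg·m/s²] · [1/m²]
Adding exponents of each base unit: kg: 1, m: -1, s: -2
SI base units of pressure: kg/(m·s²)

The claimed units 1/(m·s²) (exponents m: -1, s: -2) do not match the derived units kg/(m·s²) (exponents kg: 1, m: -1, s: -2), so the claim is incorrect.

Answer: No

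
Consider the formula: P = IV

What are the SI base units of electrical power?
Units of each symbol in P = IV:
  I (current): A
  V (voltage, in volts): kg·m²/(s³·A)

Multiplying the contributions: [A] · [kg·m²/(s³·A)]
Adding exponents of each base unit: kg: 1, m: 2, s: -3
SI base units of electrical power: kg·m²/s³

Answer: kg·m²/s³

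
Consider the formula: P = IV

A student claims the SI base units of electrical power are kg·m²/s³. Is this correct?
Units of each symbol in P = IV:
  I (current): A
  V (voltage, in volts): kg·m²/(s³·A)

Multiplying the contributions: [A] · [kg·m²/(s³·A)]
Adding exponents of each base unit: kg: 1, m: 2, s: -3
SI base units of electrical power: kg·m²/s³

The claimed units kg·m²/s³ match the derived units, so the claim is correct.

Answer: Yes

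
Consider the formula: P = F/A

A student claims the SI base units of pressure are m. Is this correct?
Units of each symbol in P = F/A:
  F (force): kg·m/s²
  A (area): m²  → in the denominator, contributes 1/m²

Multiplying the contributions: [kg·m/s²] · [1/m²]
Adding exponents of each base unit: kg: 1, m: -1, s: -2
SI base units of pressure: kg/(m·s²)

The claimed units m (exponents m: 1) do not match the derived units kg/(m·s²) (exponents kg: 1, m: -1, s: -2), so the claim is incorrect.

Answer: No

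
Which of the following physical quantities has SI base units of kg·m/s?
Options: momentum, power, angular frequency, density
Checking the SI base units of each option:
  momentum (p = mv): kg·m/s  ✓ matches
  power (P = W/t): kg·m²/s³  ✗
  angular frequency (ω = 2πf): 1/s  ✗
  density (ρ = m/V): kg/m³  ✗

Only momentum has units kg·m/s.

Answer: momentum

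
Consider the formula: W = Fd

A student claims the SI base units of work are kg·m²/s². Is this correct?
Units of each symbol in W = Fd:
  F (force): kg·m/s²
  d (displacement): m

Multiplying the contributions: [kg·m/s²] · [m]
Adding exponents of each base unit: kg: 1, m: 2, s: -2
SI base units of work: kg·m²/s²

The claimed units kg·m²/s² match the derived units, so the claim is correct.

Answer: Yes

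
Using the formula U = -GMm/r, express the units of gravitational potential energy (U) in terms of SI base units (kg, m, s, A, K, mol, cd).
Units of each symbol in U = -GMm/r:
  G (gravitational constant): m³/(kg·s²)
  M (mass): kg
  m (mass): kg
  r (distance): m  → in the denominator, contributes 1/m
  The minus sign does not affect the units.

Multiplying the contributions: [m³/(kg·s²)] · [kg] · [kg] · [1/m]
Adding exponents of each base unit: kg: 1, m: 2, s: -2
SI base units of gravitational potential energy: kg·m²/s²

Answer: kg·m²/s²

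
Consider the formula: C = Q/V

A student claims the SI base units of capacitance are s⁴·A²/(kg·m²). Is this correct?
Units of each symbol in C = Q/V:
  Q (charge, in coulombs): s·A
  V (voltage, in volts): kg·m²/(s³·A)  → in the denominator, contributes s³·A/(kg·m²)

Multiplying the contributions: [s·A] · [s³·A/(kg·m²)]
Adding exponents of each base unit: kg: -1, m: -2, s: 4, A: 2
SI base units of capacitance: s⁴·A²/(kg·m²)

The claimed units s⁴·A²/(kg·m²) match the derived units, so the claim is correct.

Answer: Yes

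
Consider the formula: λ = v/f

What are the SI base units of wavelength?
Units of each symbol in λ = v/f:
  v (wave speed): m/s
  f (frequency): 1/s  → in the denominator, contributes s

Multiplying the contributions: [m/s] · [s]
Adding exponents of each base unit: m: 1
SI base units of wavelength: m

Answer: m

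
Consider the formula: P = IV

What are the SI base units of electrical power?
Units of each symbol in P = IV:
  I (current): A
  V (voltage, in volts): kg·m²/(s³·A)

Multiplying the contributions: [A] · [kg·m²/(s³·A)]
Adding exponents of each base unit: kg: 1, m: 2, s: -3
SI base units of electrical power: kg·m²/s³

Answer: kg·m²/s³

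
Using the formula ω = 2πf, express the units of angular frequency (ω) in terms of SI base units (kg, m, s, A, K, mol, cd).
Units of each symbol in ω = 2πf:
  f (frequency): 1/s
  The factor 2π is dimensionless.

Multiplying the contributions: [1/s]
Adding exponents of each base unit: s: -1
SI base units of angular frequency: 1/s

Answer: 1/s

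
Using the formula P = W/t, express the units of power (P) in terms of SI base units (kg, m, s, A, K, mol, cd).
Units of each symbol in P = W/t:
  W (work): kg·m²/s²
  t (time): s  → in the denominator, contributes 1/s

Multiplying the contributions: [kg·m²/s²] · [1/s]
Adding exponents of each base unit: kg: 1, m: 2, s: -3
SI base units of power: kg·m²/s³

Answer: kg·m²/s³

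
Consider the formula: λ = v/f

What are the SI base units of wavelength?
Units of each symbol in λ = v/f:
  v (wave speed): m/s
  f (frequency): 1/s  → in the denominator, contributes s

Multiplying the contributions: [m/s] · [s]
Adding exponents of each base unit: m: 1
SI base units of wavelength: m

Answer: m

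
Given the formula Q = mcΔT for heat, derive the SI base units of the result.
Units of each symbol in Q = mcΔT:
  m (mass): kg
  c (specific heat capacity, in J/(kg·K)): m²/(s²·K)
  ΔT (temperature change): K

Multiplying the contributions: [kg] · [m²/(s²·K)] · [K]
Adding exponents of each base unit: kg: 1, m: 2, s: -2
SI base units of heat: kg·m²/s²

Answer: kg·m²/s²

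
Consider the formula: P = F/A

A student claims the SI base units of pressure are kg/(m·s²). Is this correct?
Units of each symbol in P = F/A:
  F (force): kg·m/s²
  A (area): m²  → in the denominator, contributes 1/m²

Multiplying the contributions: [kg·m/s²] · [1/m²]
Adding exponents of each base unit: kg: 1, m: -1, s: -2
SI base units of pressure: kg/(m·s²)

The claimed units kg/(m·s²) match the derived units, so the claim is correct.

Answer: Yes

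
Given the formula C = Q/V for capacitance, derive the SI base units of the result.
Units of each symbol in C = Q/V:
  Q (charge, in coulombs): s·A
  V (voltage, in volts): kg·m²/(s³·A)  → in the denominator, contributes s³·A/(kg·m²)

Multiplying the contributions: [s·A] · [s³·A/(kg·m²)]
Adding exponents of each base unit: kg: -1, m: -2, s: 4, A: 2
SI base units of capacitance: s⁴·A²/(kg·m²)

Answer: s⁴·A²/(kg·m²)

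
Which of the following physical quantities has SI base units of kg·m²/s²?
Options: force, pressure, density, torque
Checking the SI base units of each option:
  force (F = ma): kg·m/s²  ✗
  pressure (P = F/A): kg/(m·s²)  ✗
  density (ρ = m/V): kg/m³  ✗
  torque (τ = Fr): kg·m²/s²  ✓ matches

Only torque has units kg·m²/s².

Answer: torque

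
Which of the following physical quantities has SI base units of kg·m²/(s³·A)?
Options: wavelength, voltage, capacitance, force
Checking the SI base units of each option:
  wavelength (λ = v/f): m  ✗
  voltage (V = IR): kg·m²/(s³·A)  ✓ matches
  capacitance (C = Q/V): s⁴·A²/(kg·m²)  ✗
  force (F = ma): kg·m/s²  ✗

Only voltage has units kg·m²/(s³·A).

Answer: voltage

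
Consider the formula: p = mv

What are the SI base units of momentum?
Units of each symbol in p = mv:
  m (mass): kg
  v (velocity): m/s

Multiplying the contributions: [kg] · [m/s]
Adding exponents of each base unit: kg: 1, m: 1, s: -1
SI base units of momentum: kg·m/s

Answer: kg·m/s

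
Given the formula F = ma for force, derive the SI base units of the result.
Units of each symbol in F = ma:
  m (mass): kg
  a (acceleration): m/s²

Multiplying the contributions: [kg] · [m/s²]
Adding exponents of each base unit: kg: 1, m: 1, s: -2
SI base units of force: kg·m/s²

Answer: kg·m/s²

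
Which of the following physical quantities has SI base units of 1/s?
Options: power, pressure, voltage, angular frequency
Checking the SI base units of each option:
  power (P = W/t): kg·m²/s³  ✗
  pressure (P = F/A): kg/(m·s²)  ✗
  voltage (V = IR): kg·m²/(s³·A)  ✗
  angular frequency (ω = 2πf): 1/s  ✓ matches

Only angular frequency has units 1/s.

Answer: angular frequency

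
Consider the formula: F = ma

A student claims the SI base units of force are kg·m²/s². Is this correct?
Units of each symbol in F = ma:
  m (mass): kg
  a (acceleration): m/s²

Multiplying the contributions: [kg] · [m/s²]
Adding exponents of each base unit: kg: 1, m: 1, s: -2
SI base units of force: kg·m/s²

The claimed units kg·m²/s² (exponents kg: 1, m: 2, s: -2) do not match the derived units kg·m/s² (exponents kg: 1, m: 1, s: -2), so the claim is incorrect.

Answer: No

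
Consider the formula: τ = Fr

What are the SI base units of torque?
Units of each symbol in τ = Fr:
  F (force): kg·m/s²
  r (lever arm): m

Multiplying the contributions: [kg·m/s²] · [m]
Adding exponents of each base unit: kg: 1, m: 2, s: -2
SI base units of torque: kg·m²/s²

Answer: kg·m²/s²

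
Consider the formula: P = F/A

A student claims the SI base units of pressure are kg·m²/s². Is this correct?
Units of each symbol in P = F/A:
  F (force): kg·m/s²
  A (area): m²  → in the denominator, contributes 1/m²

Multiplying the contributions: [kg·m/s²] · [1/m²]
Adding exponents of each base unit: kg: 1, m: -1, s: -2
SI base units of pressure: kg/(m·s²)

The claimed units kg·m²/s² (exponents kg: 1, m: 2, s: -2) do not match the derived units kg/(m·s²) (exponents kg: 1, m: -1, s: -2), so the claim is incorrect.

Answer: No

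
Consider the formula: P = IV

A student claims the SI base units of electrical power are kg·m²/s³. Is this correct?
Units of each symbol in P = IV:
  I (current): A
  V (voltage, in volts): kg·m²/(s³·A)

Multiplying the contributions: [A] · [kg·m²/(s³·A)]
Adding exponents of each base unit: kg: 1, m: 2, s: -3
SI base units of electrical power: kg·m²/s³

The claimed units kg·m²/s³ match the derived units, so the claim is correct.

Answer: Yes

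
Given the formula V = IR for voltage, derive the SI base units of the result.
Units of each symbol in V = IR:
  I (current): A
  R (resistance, in ohms): kg·m²/(s³·A²)

Multiplying the contributions: [A] · [kg·m²/(s³·A²)]
Adding exponents of each base unit: kg: 1, m: 2, s: -3, A: -1
SI base units of voltage: kg·m²/(s³·A)

Answer: kg·m²/(s³·A)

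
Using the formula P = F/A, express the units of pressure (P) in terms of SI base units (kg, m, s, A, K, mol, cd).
Units of each symbol in P = F/A:
  F (force): kg·m/s²
  A (area): m²  → in the denominator, contributes 1/m²

Multiplying the contributions: [kg·m/s²] · [1/m²]
Adding exponents of each base unit: kg: 1, m: -1, s: -2
SI base units of pressure: kg/(m·s²)

Answer: kg/(m·s²)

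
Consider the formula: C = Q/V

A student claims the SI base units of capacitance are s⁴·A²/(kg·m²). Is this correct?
Units of each symbol in C = Q/V:
  Q (charge, in coulombs): s·A
  V (voltage, in volts): kg·m²/(s³·A)  → in the denominator, contributes s³·A/(kg·m²)

Multiplying the contributions: [s·A] · [s³·A/(kg·m²)]
Adding exponents of each base unit: kg: -1, m: -2, s: 4, A: 2
SI base units of capacitance: s⁴·A²/(kg·m²)

The claimed units s⁴·A²/(kg·m²) match the derived units, so the claim is correct.

Answer: Yes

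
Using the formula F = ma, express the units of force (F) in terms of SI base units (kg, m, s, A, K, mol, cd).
Units of each symbol in F = ma:
  m (mass): kg
  a (acceleration): m/s²

Multiplying the contributions: [kg] · [m/s²]
Adding exponents of each base unit: kg: 1, m: 1, s: -2
SI base units of force: kg·m/s²

Answer: kg·m/s²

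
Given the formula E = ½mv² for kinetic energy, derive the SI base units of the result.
Units of each symbol in E = ½mv²:
  m (mass): kg
  v (speed): m/s  → to the power 2, contributes m²/s²
  The factor ½ is dimensionless.

Multiplying the contributions: [kg] · [m²/s²]
Adding exponents of each base unit: kg: 1, m: 2, s: -2
SI base units of kinetic energy: kg·m²/s²

Answer: kg·m²/s²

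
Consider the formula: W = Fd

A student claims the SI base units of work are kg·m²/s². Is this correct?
Units of each symbol in W = Fd:
  F (force): kg·m/s²
  d (displacement): m

Multiplying the contributions: [kg·m/s²] · [m]
Adding exponents of each base unit: kg: 1, m: 2, s: -2
SI base units of work: kg·m²/s²

The claimed units kg·m²/s² match the derived units, so the claim is correct.

Answer: Yes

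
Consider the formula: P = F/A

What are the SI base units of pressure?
Units of each symbol in P = F/A:
  F (force): kg·m/s²
  A (area): m²  → in the denominator, contributes 1/m²

Multiplying the contributions: [kg·m/s²] · [1/m²]
Adding exponents of each base unit: kg: 1, m: -1, s: -2
SI base units of pressure: kg/(m·s²)

Answer: kg/(m·s²)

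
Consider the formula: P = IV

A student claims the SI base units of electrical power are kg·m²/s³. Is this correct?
Units of each symbol in P = IV:
  I (current): A
  V (voltage, in volts): kg·m²/(s³·A)

Multiplying the contributions: [A] · [kg·m²/(s³·A)]
Adding exponents of each base unit: kg: 1, m: 2, s: -3
SI base units of electrical power: kg·m²/s³

The claimed units kg·m²/s³ match the derived units, so the claim is correct.

Answer: Yes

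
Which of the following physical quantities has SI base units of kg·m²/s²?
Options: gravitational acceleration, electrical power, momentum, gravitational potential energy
Checking the SI base units of each option:
  gravitational acceleration (g = GM/r²): m/s²  ✗
  electrical power (P = IV): kg·m²/s³  ✗
  momentum (p = mv): kg·m/s  ✗
  gravitational potential energy (U = -GMm/r): kg·m²/s²  ✓ matches

Only gravitational potential energy has units kg·m²/s².

Answer: gravitational potential energy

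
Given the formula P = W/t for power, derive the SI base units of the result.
Units of each symbol in P = W/t:
  W (work): kg·m²/s²
  t (time): s  → in the denominator, contributes 1/s

Multiplying the contributions: [kg·m²/s²] · [1/s]
Adding exponents of each base unit: kg: 1, m: 2, s: -3
SI base units of power: kg·m²/s³

Answer: kg·m²/s³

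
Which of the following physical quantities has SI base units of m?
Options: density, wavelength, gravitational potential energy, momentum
Checking the SI base units of each option:
  density (ρ = m/V): kg/m³  ✗
  wavelength (λ = v/f): m  ✓ matches
  gravitational potential energy (U = -GMm/r): kg·m²/s²  ✗
  momentum (p = mv): kg·m/s  ✗

Only wavelength has units m.

Answer: wavelength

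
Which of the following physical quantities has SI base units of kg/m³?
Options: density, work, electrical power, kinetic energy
Checking the SI base units of each option:
  density (ρ = m/V): kg/m³  ✓ matches
  work (W = Fd): kg·m²/s²  ✗
  electrical power (P = IV): kg·m²/s³  ✗
  kinetic energy (E = ½mv²): kg·m²/s²  ✗

Only density has units kg/m³.

Answer: density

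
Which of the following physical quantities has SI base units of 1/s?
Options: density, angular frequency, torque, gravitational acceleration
Checking the SI base units of each option:
  density (ρ = m/V): kg/m³  ✗
  angular frequency (ω = 2πf): 1/s  ✓ matches
  torque (τ = Fr): kg·m²/s²  ✗
  gravitational acceleration (g = GM/r²): m/s²  ✗

Only angular frequency has units 1/s.

Answer: angular frequency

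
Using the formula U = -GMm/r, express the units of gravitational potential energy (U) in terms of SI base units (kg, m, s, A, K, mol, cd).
Units of each symbol in U = -GMm/r:
  G (gravitational constant): m³/(kg·s²)
  M (mass): kg
  m (mass): kg
  r (distance): m  → in the denominator, contributes 1/m
  The minus sign does not affect the units.

Multiplying the contributions: [m³/(kg·s²)] · [kg] · [kg] · [1/m]
Adding exponents of each base unit: kg: 1, m: 2, s: -2
SI base units of gravitational potential energy: kg·m²/s²

Answer: kg·m²/s²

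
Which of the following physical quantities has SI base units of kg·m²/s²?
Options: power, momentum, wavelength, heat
Checking the SI base units of each option:
  power (P = W/t): kg·m²/s³  ✗
  momentum (p = mv): kg·m/s  ✗
  wavelength (λ = v/f): m  ✗
  heat (Q = mcΔT): kg·m²/s²  ✓ matches

Only heat has units kg·m²/s².

Answer: heat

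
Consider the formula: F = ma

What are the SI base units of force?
Units of each symbol in F = ma:
  m (mass): kg
  a (acceleration): m/s²

Multiplying the contributions: [kg] · [m/s²]
Adding exponents of each base unit: kg: 1, m: 1, s: -2
SI base units of force: kg·m/s²

Answer: kg·m/s²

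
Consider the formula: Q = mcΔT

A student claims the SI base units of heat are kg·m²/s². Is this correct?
Units of each symbol in Q = mcΔT:
  m (mass): kg
  c (specific heat capacity, in J/(kg·K)): m²/(s²·K)
  ΔT (temperature change): K

Multiplying the contributions: [kg] · [m²/(s²·K)] · [K]
Adding exponents of each base unit: kg: 1, m: 2, s: -2
SI base units of heat: kg·m²/s²

The claimed units kg·m²/s² match the derived units, so the claim is correct.

Answer: Yes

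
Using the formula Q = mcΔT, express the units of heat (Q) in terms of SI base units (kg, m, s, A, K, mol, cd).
Units of each symbol in Q = mcΔT:
  m (mass): kg
  c (specific heat capacity, in J/(kg·K)): m²/(s²·K)
  ΔT (temperature change): K

Multiplying the contributions: [kg] · [m²/(s²·K)] · [K]
Adding exponents of each base unit: kg: 1, m: 2, s: -2
SI base units of heat: kg·m²/s²

Answer: kg·m²/s²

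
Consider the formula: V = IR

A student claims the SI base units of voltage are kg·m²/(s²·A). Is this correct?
Units of each symbol in V = IR:
  I (current): A
  R (resistance, in ohms): kg·m²/(s³·A²)

Multiplying the contributions: [A] · [kg·m²/(s³·A²)]
Adding exponents of each base unit: kg: 1, m: 2, s: -3, A: -1
SI base units of voltage: kg·m²/(s³·A)

The claimed units kg·m²/(s²·A) (exponents kg: 1, m: 2, s: -2, A: -1) do not match the derived units kg·m²/(s³·A) (exponents kg: 1, m: 2, s: -3, A: -1), so the claim is incorrect.

Answer: No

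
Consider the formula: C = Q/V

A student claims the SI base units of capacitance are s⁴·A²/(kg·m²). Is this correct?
Units of each symbol in C = Q/V:
  Q (charge, in coulombs): s·A
  V (voltage, in volts): kg·m²/(s³·A)  → in the denominator, contributes s³·A/(kg·m²)

Multiplying the contributions: [s·A] · [s³·A/(kg·m²)]
Adding exponents of each base unit: kg: -1, m: -2, s: 4, A: 2
SI base units of capacitance: s⁴·A²/(kg·m²)

The claimed units s⁴·A²/(kg·m²) match the derived units, so the claim is correct.

Answer: Yes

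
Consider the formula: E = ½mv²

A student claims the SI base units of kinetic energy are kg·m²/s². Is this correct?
Units of each symbol in E = ½mv²:
  m (mass): kg
  v (speed): m/s  → to the power 2, contributes m²/s²
  The factor ½ is dimensionless.

Multiplying the contributions: [kg] · [m²/s²]
Adding exponents of each base unit: kg: 1, m: 2, s: -2
SI base units of kinetic energy: kg·m²/s²

The claimed units kg·m²/s² match the derived units, so the claim is correct.

Answer: Yes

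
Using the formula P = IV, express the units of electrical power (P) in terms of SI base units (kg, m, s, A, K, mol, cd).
Units of each symbol in P = IV:
  I (current): A
  V (voltage, in volts): kg·m²/(s³·A)

Multiplying the contributions: [A] · [kg·m²/(s³·A)]
Adding exponents of each base unit: kg: 1, m: 2, s: -3
SI base units of electrical power: kg·m²/s³

Answer: kg·m²/s³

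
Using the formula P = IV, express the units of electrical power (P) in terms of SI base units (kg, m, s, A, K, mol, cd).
Units of each symbol in P = IV:
  I (current): A
  V (voltage, in volts): kg·m²/(s³·A)

Multiplying the contributions: [A] · [kg·m²/(s³·A)]
Adding exponents of each base unit: kg: 1, m: 2, s: -3
SI base units of electrical power: kg·m²/s³

Answer: kg·m²/s³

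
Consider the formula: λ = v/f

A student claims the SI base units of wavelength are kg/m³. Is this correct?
Units of each symbol in λ = v/f:
  v (wave speed): m/s
  f (frequency): 1/s  → in the denominator, contributes s

Multiplying the contributions: [m/s] · [s]
Adding exponents of each base unit: m: 1
SI base units of wavelength: m

The claimed units kg/m³ (exponents kg: 1, m: -3) do not match the derived units m (exponents m: 1), so the claim is incorrect.

Answer: No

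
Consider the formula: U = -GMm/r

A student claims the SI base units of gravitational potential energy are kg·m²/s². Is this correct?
Units of each symbol in U = -GMm/r:
  G (gravitational constant): m³/(kg·s²)
  M (mass): kg
  m (mass): kg
  r (distance): m  → in the denominator, contributes 1/m
  The minus sign does not affect the units.

Multiplying the contributions: [m³/(kg·s²)] · [kg] · [kg] · [1/m]
Adding exponents of each base unit: kg: 1, m: 2, s: -2
SI base units of gravitational potential energy: kg·m²/s²

The claimed units kg·m²/s² match the derived units, so the claim is correct.

Answer: Yes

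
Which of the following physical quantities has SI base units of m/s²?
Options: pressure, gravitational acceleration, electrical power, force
Checking the SI base units of each option:
  pressure (P = F/A): kg/(m·s²)  ✗
  gravitational acceleration (g = GM/r²): m/s²  ✓ matches
  electrical power (P = IV): kg·m²/s³  ✗
  force (F = ma): kg·m/s²  ✗

Only gravitational acceleration has units m/s².

Answer: gravitational acceleration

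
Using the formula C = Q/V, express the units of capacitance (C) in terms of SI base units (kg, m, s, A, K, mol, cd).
Units of each symbol in C = Q/V:
  Q (charge, in coulombs): s·A
  V (voltage, in volts): kg·m²/(s³·A)  → in the denominator, contributes s³·A/(kg·m²)

Multiplying the contributions: [s·A] · [s³·A/(kg·m²)]
Adding exponents of each base unit: kg: -1, m: -2, s: 4, A: 2
SI base units of capacitance: s⁴·A²/(kg·m²)

Answer: s⁴·A²/(kg·m²)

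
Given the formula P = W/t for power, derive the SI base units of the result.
Units of each symbol in P = W/t:
  W (work): kg·m²/s²
  t (time): s  → in the denominator, contributes 1/s

Multiplying the contributions: [kg·m²/s²] · [1/s]
Adding exponents of each base unit: kg: 1, m: 2, s: -3
SI base units of power: kg·m²/s³

Answer: kg·m²/s³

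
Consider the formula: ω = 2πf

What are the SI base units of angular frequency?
Units of each symbol in ω = 2πf:
  f (frequency): 1/s
  The factor 2π is dimensionless.

Multiplying the contributions: [1/s]
Adding exponents of each base unit: s: -1
SI base units of angular frequency: 1/s

Answer: 1/s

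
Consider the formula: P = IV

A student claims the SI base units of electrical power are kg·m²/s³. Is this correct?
Units of each symbol in P = IV:
  I (current): A
  V (voltage, in volts): kg·m²/(s³·A)

Multiplying the contributions: [A] · [kg·m²/(s³·A)]
Adding exponents of each base unit: kg: 1, m: 2, s: -3
SI base units of electrical power: kg·m²/s³

The claimed units kg·m²/s³ match the derived units, so the claim is correct.

Answer: Yes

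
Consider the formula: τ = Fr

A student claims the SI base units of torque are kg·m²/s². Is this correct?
Units of each symbol in τ = Fr:
  F (force): kg·m/s²
  r (lever arm): m

Multiplying the contributions: [kg·m/s²] · [m]
Adding exponents of each base unit: kg: 1, m: 2, s: -2
SI base units of torque: kg·m²/s²

The claimed units kg·m²/s² match the derived units, so the claim is correct.

Answer: Yes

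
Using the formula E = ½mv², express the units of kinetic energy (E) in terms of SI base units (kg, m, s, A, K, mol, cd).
Units of each symbol in E = ½mv²:
  m (mass): kg
  v (speed): m/s  → to the power 2, contributes m²/s²
  The factor ½ is dimensionless.

Multiplying the contributions: [kg] · [m²/s²]
Adding exponents of each base unit: kg: 1, m: 2, s: -2
SI base units of kinetic energy: kg·m²/s²

Answer: kg·m²/s²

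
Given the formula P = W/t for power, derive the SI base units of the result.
Units of each symbol in P = W/t:
  W (work): kg·m²/s²
  t (time): s  → in the denominator, contributes 1/s

Multiplying the contributions: [kg·m²/s²] · [1/s]
Adding exponents of each base unit: kg: 1, m: 2, s: -3
SI base units of power: kg·m²/s³

Answer: kg·m²/s³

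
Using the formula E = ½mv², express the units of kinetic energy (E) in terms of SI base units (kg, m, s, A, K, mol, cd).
Units of each symbol in E = ½mv²:
  m (mass): kg
  v (speed): m/s  → to the power 2, contributes m²/s²
  The factor ½ is dimensionless.

Multiplying the contributions: [kg] · [m²/s²]
Adding exponents of each base unit: kg: 1, m: 2, s: -2
SI base units of kinetic energy: kg·m²/s²

Answer: kg·m²/s²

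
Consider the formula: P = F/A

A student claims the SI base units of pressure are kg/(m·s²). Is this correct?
Units of each symbol in P = F/A:
  F (force): kg·m/s²
  A (area): m²  → in the denominator, contributes 1/m²

Multiplying the contributions: [kg·m/s²] · [1/m²]
Adding exponents of each base unit: kg: 1, m: -1, s: -2
SI base units of pressure: kg/(m·s²)

The claimed units kg/(m·s²) match the derived units, so the claim is correct.

Answer: Yes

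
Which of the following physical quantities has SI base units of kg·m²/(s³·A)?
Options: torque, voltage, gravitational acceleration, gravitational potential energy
Checking the SI base units of each option:
  torque (τ = Fr): kg·m²/s²  ✗
  voltage (V = IR): kg·m²/(s³·A)  ✓ matches
  gravitational acceleration (g = GM/r²): m/s²  ✗
  gravitational potential energy (U = -GMm/r): kg·m²/s²  ✗

Only voltage has units kg·m²/(s³·A).

Answer: voltage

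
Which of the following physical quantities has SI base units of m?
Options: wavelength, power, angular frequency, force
Checking the SI base units of each option:
  wavelength (λ = v/f): m  ✓ matches
  power (P = W/t): kg·m²/s³  ✗
  angular frequency (ω = 2πf): 1/s  ✗
  force (F = ma): kg·m/s²  ✗

Only wavelength has units m.

Answer: wavelength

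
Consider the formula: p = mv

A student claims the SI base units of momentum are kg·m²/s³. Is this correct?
Units of each symbol in p = mv:
  m (mass): kg
  v (velocity): m/s

Multiplying the contributions: [kg] · [m/s]
Adding exponents of each base unit: kg: 1, m: 1, s: -1
SI base units of momentum: kg·m/s

The claimed units kg·m²/s³ (exponents kg: 1, m: 2, s: -3) do not match the derived units kg·m/s (exponents kg: 1, m: 1, s: -1), so the claim is incorrect.

Answer: No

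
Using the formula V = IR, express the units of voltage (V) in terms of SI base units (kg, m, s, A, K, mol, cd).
Units of each symbol in V = IR:
  I (current): A
  R (resistance, in ohms): kg·m²/(s³·A²)

Multiplying the contributions: [A] · [kg·m²/(s³·A²)]
Adding exponents of each base unit: kg: 1, m: 2, s: -3, A: -1
SI base units of voltage: kg·m²/(s³·A)

Answer: kg·m²/(s³·A)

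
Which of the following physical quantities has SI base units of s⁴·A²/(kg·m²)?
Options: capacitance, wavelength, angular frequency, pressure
Checking the SI base units of each option:
  capacitance (C = Q/V): s⁴·A²/(kg·m²)  ✓ matches
  wavelength (λ = v/f): m  ✗
  angular frequency (ω = 2πf): 1/s  ✗
  pressure (P = F/A): kg/(m·s²)  ✗

Only capacitance has units s⁴·A²/(kg·m²).

Answer: capacitance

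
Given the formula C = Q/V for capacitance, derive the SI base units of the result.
Units of each symbol in C = Q/V:
  Q (charge, in coulombs): s·A
  V (voltage, in volts): kg·m²/(s³·A)  → in the denominator, contributes s³·A/(kg·m²)

Multiplying the contributions: [s·A] · [s³·A/(kg·m²)]
Adding exponents of each base unit: kg: -1, m: -2, s: 4, A: 2
SI base units of capacitance: s⁴·A²/(kg·m²)

Answer: s⁴·A²/(kg·m²)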